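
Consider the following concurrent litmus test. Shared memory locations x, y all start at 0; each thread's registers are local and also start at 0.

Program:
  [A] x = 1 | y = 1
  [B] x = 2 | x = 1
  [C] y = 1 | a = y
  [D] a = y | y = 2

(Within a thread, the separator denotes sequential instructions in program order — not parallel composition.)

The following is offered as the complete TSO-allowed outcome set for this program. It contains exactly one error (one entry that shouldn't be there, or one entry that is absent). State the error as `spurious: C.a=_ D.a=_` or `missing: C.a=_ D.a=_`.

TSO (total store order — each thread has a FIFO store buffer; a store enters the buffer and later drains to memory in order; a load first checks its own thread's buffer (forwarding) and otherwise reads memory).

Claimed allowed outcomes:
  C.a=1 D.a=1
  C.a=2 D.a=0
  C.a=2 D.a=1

outcome vector order: (C.a,D.a)
TSO (4): <1 0> <1 1> <2 0> <2 1>
TSO∖claimed = {<1 0>}

missing: C.a=1 D.a=0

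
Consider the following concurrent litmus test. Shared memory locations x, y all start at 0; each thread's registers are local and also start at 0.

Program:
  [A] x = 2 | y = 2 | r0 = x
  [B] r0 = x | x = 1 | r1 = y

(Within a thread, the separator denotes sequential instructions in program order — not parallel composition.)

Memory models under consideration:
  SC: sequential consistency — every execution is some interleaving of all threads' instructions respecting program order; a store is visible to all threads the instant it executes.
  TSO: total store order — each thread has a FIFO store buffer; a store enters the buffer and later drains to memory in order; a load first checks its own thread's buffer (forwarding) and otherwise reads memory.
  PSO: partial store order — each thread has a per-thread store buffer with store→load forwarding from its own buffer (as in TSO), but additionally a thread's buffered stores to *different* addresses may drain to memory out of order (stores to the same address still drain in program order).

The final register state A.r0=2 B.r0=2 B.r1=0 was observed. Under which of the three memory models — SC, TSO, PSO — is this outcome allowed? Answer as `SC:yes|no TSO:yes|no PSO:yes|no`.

SC:no TSO:yes PSO:yes

outcome vector order: (A.r0,B.r0,B.r1)
SC: 7 outcomes — {1/0/0; 1/0/2; 1/2/0; 1/2/2; 2/0/0; 2/0/2; 2/2/2}
TSO: 8 outcomes — {1/0/0; 1/0/2; 1/2/0; 1/2/2; 2/0/0; 2/0/2; 2/2/0; 2/2/2}
PSO: 8 outcomes — {1/0/0; 1/0/2; 1/2/0; 1/2/2; 2/0/0; 2/0/2; 2/2/0; 2/2/2}
target 2/2/0 ∈ {TSO,PSO}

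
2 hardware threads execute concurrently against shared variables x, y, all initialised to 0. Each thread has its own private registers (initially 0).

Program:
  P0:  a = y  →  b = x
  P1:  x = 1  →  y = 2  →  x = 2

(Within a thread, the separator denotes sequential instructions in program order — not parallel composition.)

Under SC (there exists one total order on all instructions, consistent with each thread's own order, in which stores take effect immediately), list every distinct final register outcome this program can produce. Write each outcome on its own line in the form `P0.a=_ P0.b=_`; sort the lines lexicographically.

P0.a=0 P0.b=0
P0.a=0 P0.b=1
P0.a=0 P0.b=2
P0.a=2 P0.b=1
P0.a=2 P0.b=2

outcome vector order: (P0.a,P0.b)
|SC outcomes| = 5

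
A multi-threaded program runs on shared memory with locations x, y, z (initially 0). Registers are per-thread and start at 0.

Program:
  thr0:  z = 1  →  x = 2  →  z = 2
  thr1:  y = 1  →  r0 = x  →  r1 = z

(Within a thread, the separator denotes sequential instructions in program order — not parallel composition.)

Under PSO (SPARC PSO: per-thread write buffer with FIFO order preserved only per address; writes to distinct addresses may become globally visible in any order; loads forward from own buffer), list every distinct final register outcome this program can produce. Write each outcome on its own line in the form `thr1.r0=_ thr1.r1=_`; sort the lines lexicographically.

outcome vector order: (thr1.r0,thr1.r1)
|PSO outcomes| = 6

thr1.r0=0 thr1.r1=0
thr1.r0=0 thr1.r1=1
thr1.r0=0 thr1.r1=2
thr1.r0=2 thr1.r1=0
thr1.r0=2 thr1.r1=1
thr1.r0=2 thr1.r1=2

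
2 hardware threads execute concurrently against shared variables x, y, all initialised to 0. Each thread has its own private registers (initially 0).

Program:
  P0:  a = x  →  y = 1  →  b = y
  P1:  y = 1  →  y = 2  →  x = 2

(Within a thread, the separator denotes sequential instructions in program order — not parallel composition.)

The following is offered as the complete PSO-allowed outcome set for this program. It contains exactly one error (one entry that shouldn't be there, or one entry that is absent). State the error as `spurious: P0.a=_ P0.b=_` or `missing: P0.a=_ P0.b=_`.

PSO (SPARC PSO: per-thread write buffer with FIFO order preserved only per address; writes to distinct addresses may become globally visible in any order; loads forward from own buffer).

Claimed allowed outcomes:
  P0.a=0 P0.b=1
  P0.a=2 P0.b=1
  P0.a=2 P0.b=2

missing: P0.a=0 P0.b=2

outcome vector order: (P0.a,P0.b)
PSO (4): 01, 02, 21, 22
PSO∖claimed = {02}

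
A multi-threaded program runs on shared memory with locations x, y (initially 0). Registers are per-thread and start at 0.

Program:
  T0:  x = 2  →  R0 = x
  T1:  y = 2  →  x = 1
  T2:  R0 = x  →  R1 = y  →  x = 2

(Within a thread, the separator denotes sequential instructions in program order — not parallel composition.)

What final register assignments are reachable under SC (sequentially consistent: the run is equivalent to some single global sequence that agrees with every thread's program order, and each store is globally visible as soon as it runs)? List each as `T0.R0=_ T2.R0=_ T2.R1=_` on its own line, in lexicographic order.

outcome vector order: (T0.R0,T2.R0,T2.R1)
|SC outcomes| = 10

T0.R0=1 T2.R0=0 T2.R1=0
T0.R0=1 T2.R0=0 T2.R1=2
T0.R0=1 T2.R0=1 T2.R1=2
T0.R0=1 T2.R0=2 T2.R1=0
T0.R0=1 T2.R0=2 T2.R1=2
T0.R0=2 T2.R0=0 T2.R1=0
T0.R0=2 T2.R0=0 T2.R1=2
T0.R0=2 T2.R0=1 T2.R1=2
T0.R0=2 T2.R0=2 T2.R1=0
T0.R0=2 T2.R0=2 T2.R1=2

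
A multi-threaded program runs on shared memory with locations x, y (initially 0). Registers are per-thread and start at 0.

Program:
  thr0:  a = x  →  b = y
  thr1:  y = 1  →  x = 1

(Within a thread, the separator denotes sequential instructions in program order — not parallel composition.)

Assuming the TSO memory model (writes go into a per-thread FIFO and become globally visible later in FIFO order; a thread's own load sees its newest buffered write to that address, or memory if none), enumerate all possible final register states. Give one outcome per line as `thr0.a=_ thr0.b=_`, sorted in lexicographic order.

thr0.a=0 thr0.b=0
thr0.a=0 thr0.b=1
thr0.a=1 thr0.b=1

outcome vector order: (thr0.a,thr0.b)
|TSO outcomes| = 3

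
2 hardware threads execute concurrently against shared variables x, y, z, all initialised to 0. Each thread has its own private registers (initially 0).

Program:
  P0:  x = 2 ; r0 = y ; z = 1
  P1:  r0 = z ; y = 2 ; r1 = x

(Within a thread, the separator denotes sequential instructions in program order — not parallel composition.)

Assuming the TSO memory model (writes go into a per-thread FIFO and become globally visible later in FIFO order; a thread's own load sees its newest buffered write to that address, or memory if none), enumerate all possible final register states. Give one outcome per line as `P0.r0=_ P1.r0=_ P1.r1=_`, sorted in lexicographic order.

outcome vector order: (P0.r0,P1.r0,P1.r1)
|TSO outcomes| = 5

P0.r0=0 P1.r0=0 P1.r1=0
P0.r0=0 P1.r0=0 P1.r1=2
P0.r0=0 P1.r0=1 P1.r1=2
P0.r0=2 P1.r0=0 P1.r1=0
P0.r0=2 P1.r0=0 P1.r1=2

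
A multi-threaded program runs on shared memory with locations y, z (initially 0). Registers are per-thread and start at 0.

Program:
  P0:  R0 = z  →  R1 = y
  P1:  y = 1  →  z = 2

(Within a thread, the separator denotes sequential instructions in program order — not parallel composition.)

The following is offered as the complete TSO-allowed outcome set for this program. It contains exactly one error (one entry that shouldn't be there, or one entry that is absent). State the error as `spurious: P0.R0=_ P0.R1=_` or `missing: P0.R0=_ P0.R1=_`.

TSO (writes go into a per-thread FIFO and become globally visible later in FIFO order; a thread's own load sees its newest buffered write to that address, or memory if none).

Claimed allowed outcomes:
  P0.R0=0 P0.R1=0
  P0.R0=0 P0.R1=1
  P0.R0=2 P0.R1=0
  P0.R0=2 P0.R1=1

outcome vector order: (P0.R0,P0.R1)
TSO (3): (0,0), (0,1), (2,1)
claimed∖TSO = {(2,0)}

spurious: P0.R0=2 P0.R1=0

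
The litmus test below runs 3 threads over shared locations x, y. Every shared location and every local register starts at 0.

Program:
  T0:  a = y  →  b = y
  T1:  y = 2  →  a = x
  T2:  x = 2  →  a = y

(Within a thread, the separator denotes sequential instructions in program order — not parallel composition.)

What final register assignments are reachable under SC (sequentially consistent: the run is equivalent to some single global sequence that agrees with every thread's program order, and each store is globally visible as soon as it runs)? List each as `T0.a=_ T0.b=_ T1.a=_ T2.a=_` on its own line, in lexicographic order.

T0.a=0 T0.b=0 T1.a=0 T2.a=2
T0.a=0 T0.b=0 T1.a=2 T2.a=0
T0.a=0 T0.b=0 T1.a=2 T2.a=2
T0.a=0 T0.b=2 T1.a=0 T2.a=2
T0.a=0 T0.b=2 T1.a=2 T2.a=0
T0.a=0 T0.b=2 T1.a=2 T2.a=2
T0.a=2 T0.b=2 T1.a=0 T2.a=2
T0.a=2 T0.b=2 T1.a=2 T2.a=0
T0.a=2 T0.b=2 T1.a=2 T2.a=2

outcome vector order: (T0.a,T0.b,T1.a,T2.a)
|SC outcomes| = 9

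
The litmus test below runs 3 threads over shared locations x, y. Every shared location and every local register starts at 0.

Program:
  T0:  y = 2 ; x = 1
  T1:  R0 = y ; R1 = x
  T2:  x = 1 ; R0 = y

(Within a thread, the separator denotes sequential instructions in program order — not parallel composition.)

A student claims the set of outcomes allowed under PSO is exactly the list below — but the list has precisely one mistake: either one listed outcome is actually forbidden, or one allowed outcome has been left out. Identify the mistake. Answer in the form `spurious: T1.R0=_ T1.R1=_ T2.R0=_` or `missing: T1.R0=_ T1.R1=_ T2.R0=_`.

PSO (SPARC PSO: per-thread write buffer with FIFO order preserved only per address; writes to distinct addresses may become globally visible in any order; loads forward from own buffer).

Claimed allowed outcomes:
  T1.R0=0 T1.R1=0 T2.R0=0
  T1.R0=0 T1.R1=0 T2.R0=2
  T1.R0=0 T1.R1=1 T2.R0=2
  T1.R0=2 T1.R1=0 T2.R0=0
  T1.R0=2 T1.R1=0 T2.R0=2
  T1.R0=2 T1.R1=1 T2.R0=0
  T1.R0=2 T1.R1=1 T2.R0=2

missing: T1.R0=0 T1.R1=1 T2.R0=0

outcome vector order: (T1.R0,T1.R1,T2.R0)
PSO: 8 outcomes — {000 002 010 012 200 202 210 212}
PSO∖claimed = {010}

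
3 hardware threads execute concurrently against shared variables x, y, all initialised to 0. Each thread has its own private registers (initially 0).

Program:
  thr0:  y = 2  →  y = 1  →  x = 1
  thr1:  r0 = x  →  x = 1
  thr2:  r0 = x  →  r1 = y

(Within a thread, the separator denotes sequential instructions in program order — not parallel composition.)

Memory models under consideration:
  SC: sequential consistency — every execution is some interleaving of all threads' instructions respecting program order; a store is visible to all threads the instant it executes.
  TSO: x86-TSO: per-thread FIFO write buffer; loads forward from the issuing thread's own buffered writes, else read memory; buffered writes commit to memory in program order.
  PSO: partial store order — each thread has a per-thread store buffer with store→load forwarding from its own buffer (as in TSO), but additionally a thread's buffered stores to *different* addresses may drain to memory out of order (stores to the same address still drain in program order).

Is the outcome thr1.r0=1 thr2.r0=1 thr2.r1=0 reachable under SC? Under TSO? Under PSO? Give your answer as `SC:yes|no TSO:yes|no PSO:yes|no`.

outcome vector order: (thr1.r0,thr2.r0,thr2.r1)
SC (10): 0/0/0 0/0/1 0/0/2 0/1/0 0/1/1 0/1/2 1/0/0 1/0/1 1/0/2 1/1/1
TSO (10): 0/0/0 0/0/1 0/0/2 0/1/0 0/1/1 0/1/2 1/0/0 1/0/1 1/0/2 1/1/1
PSO (12): 0/0/0 0/0/1 0/0/2 0/1/0 0/1/1 0/1/2 1/0/0 1/0/1 1/0/2 1/1/0 1/1/1 1/1/2
target 1/1/0 ∈ {PSO}

SC:no TSO:no PSO:yes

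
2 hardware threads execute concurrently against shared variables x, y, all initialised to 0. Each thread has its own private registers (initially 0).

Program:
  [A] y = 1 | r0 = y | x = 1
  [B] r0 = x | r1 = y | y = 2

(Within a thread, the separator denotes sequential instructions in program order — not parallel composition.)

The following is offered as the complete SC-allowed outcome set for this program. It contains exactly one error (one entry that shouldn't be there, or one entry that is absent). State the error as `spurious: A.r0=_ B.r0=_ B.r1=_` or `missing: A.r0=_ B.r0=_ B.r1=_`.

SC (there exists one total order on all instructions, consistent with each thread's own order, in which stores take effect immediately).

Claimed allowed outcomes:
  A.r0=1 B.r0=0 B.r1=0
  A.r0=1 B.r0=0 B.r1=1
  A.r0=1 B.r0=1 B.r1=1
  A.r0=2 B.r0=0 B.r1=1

missing: A.r0=2 B.r0=0 B.r1=0

outcome vector order: (A.r0,B.r0,B.r1)
[SC] allowed = {1/0/0; 1/0/1; 1/1/1; 2/0/0; 2/0/1}
SC∖claimed = {2/0/0}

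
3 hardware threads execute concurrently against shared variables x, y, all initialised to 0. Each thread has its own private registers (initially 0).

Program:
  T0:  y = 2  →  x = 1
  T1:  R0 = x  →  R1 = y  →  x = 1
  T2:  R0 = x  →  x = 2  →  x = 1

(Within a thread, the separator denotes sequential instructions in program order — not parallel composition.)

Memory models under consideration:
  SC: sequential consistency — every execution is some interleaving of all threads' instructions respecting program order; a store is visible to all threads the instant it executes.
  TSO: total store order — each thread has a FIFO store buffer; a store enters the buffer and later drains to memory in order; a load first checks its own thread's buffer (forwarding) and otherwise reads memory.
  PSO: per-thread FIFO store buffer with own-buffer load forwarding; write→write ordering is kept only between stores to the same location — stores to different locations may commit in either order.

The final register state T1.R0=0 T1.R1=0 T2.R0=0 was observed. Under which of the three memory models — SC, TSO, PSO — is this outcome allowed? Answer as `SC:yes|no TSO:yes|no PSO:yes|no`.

outcome vector order: (T1.R0,T1.R1,T2.R0)
[SC] allowed = {0/0/0 0/0/1 0/2/0 0/2/1 1/0/0 1/2/0 1/2/1 2/0/0 2/2/0 2/2/1}
[TSO] allowed = {0/0/0 0/0/1 0/2/0 0/2/1 1/0/0 1/2/0 1/2/1 2/0/0 2/2/0 2/2/1}
[PSO] allowed = {0/0/0 0/0/1 0/2/0 0/2/1 1/0/0 1/0/1 1/2/0 1/2/1 2/0/0 2/0/1 2/2/0 2/2/1}
target 0/0/0 ∈ {SC,TSO,PSO}

SC:yes TSO:yes PSO:yes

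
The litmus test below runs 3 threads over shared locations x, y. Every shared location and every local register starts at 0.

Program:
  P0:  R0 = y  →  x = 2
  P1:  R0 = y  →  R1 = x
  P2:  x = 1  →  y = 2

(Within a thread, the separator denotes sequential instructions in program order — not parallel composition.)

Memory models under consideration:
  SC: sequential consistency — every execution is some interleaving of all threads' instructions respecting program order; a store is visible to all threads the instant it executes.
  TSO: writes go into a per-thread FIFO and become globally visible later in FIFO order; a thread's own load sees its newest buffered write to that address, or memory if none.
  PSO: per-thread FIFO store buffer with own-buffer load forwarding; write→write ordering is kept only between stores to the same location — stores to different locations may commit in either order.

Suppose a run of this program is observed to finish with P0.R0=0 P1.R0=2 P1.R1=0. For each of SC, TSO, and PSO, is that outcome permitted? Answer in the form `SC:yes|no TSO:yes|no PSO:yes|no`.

outcome vector order: (P0.R0,P1.R0,P1.R1)
SC (10): 000; 001; 002; 021; 022; 200; 201; 202; 221; 222
TSO (10): 000; 001; 002; 021; 022; 200; 201; 202; 221; 222
PSO (12): 000; 001; 002; 020; 021; 022; 200; 201; 202; 220; 221; 222
target 020 ∈ {PSO}

SC:no TSO:no PSO:yes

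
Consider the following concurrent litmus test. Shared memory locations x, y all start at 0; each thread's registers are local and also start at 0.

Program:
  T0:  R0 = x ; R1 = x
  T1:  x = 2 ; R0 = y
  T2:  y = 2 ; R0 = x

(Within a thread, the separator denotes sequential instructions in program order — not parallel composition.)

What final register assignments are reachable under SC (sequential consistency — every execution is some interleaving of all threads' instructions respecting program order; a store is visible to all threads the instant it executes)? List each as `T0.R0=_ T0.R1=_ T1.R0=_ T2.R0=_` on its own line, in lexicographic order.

T0.R0=0 T0.R1=0 T1.R0=0 T2.R0=2
T0.R0=0 T0.R1=0 T1.R0=2 T2.R0=0
T0.R0=0 T0.R1=0 T1.R0=2 T2.R0=2
T0.R0=0 T0.R1=2 T1.R0=0 T2.R0=2
T0.R0=0 T0.R1=2 T1.R0=2 T2.R0=0
T0.R0=0 T0.R1=2 T1.R0=2 T2.R0=2
T0.R0=2 T0.R1=2 T1.R0=0 T2.R0=2
T0.R0=2 T0.R1=2 T1.R0=2 T2.R0=0
T0.R0=2 T0.R1=2 T1.R0=2 T2.R0=2

outcome vector order: (T0.R0,T0.R1,T1.R0,T2.R0)
|SC outcomes| = 9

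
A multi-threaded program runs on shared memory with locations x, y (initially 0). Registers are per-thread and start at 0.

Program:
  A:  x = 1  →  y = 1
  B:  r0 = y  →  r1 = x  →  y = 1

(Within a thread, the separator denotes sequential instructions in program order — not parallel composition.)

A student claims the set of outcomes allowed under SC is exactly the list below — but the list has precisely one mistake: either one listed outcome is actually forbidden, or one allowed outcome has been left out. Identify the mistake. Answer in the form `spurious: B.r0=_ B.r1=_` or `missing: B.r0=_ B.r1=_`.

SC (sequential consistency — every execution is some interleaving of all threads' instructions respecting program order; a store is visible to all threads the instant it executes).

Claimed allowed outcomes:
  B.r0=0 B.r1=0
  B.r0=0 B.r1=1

missing: B.r0=1 B.r1=1

outcome vector order: (B.r0,B.r1)
[SC] allowed = {(0,0) (0,1) (1,1)}
SC∖claimed = {(1,1)}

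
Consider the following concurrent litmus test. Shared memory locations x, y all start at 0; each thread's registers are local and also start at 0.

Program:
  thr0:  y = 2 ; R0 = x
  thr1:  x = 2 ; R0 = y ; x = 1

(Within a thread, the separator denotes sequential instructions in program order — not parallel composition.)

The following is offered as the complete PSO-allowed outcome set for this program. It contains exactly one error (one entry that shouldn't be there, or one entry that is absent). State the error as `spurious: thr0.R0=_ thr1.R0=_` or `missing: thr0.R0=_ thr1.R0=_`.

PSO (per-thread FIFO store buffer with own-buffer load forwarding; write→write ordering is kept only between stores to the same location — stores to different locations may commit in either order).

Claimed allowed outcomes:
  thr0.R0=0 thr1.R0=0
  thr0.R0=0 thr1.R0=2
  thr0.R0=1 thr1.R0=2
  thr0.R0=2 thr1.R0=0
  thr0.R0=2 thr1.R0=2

outcome vector order: (thr0.R0,thr1.R0)
under PSO → <0 0> <0 2> <1 0> <1 2> <2 0> <2 2>
PSO∖claimed = {<1 0>}

missing: thr0.R0=1 thr1.R0=0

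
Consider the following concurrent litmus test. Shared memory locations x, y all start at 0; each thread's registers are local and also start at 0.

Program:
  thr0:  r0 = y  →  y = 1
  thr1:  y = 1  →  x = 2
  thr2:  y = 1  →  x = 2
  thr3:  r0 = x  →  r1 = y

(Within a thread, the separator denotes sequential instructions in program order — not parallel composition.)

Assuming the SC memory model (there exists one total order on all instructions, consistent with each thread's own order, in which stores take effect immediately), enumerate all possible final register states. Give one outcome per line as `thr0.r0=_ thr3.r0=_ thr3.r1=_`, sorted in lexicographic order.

outcome vector order: (thr0.r0,thr3.r0,thr3.r1)
|SC outcomes| = 6

thr0.r0=0 thr3.r0=0 thr3.r1=0
thr0.r0=0 thr3.r0=0 thr3.r1=1
thr0.r0=0 thr3.r0=2 thr3.r1=1
thr0.r0=1 thr3.r0=0 thr3.r1=0
thr0.r0=1 thr3.r0=0 thr3.r1=1
thr0.r0=1 thr3.r0=2 thr3.r1=1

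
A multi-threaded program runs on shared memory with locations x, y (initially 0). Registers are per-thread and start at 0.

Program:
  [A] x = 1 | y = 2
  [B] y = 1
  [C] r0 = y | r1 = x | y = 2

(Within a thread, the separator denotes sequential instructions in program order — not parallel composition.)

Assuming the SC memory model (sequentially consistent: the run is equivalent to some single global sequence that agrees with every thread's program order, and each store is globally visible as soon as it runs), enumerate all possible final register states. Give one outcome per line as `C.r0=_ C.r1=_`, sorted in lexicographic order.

C.r0=0 C.r1=0
C.r0=0 C.r1=1
C.r0=1 C.r1=0
C.r0=1 C.r1=1
C.r0=2 C.r1=1

outcome vector order: (C.r0,C.r1)
|SC outcomes| = 5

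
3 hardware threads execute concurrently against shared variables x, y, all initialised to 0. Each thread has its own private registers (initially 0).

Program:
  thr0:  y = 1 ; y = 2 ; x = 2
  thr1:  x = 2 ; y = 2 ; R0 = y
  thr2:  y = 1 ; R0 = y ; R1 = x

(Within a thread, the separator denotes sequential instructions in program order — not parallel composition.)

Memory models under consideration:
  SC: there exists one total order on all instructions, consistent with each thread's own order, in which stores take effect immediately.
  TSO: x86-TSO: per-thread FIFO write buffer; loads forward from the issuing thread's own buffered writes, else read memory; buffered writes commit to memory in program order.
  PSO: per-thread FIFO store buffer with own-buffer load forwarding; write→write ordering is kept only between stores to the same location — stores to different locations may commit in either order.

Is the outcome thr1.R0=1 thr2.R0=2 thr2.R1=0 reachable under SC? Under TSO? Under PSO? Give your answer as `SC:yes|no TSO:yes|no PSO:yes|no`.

outcome vector order: (thr1.R0,thr2.R0,thr2.R1)
under SC → 1/1/0; 1/1/2; 1/2/2; 2/1/0; 2/1/2; 2/2/0; 2/2/2
under TSO → 1/1/0; 1/1/2; 1/2/2; 2/1/0; 2/1/2; 2/2/0; 2/2/2
under PSO → 1/1/0; 1/1/2; 1/2/0; 1/2/2; 2/1/0; 2/1/2; 2/2/0; 2/2/2
target 1/2/0 ∈ {PSO}

SC:no TSO:no PSO:yes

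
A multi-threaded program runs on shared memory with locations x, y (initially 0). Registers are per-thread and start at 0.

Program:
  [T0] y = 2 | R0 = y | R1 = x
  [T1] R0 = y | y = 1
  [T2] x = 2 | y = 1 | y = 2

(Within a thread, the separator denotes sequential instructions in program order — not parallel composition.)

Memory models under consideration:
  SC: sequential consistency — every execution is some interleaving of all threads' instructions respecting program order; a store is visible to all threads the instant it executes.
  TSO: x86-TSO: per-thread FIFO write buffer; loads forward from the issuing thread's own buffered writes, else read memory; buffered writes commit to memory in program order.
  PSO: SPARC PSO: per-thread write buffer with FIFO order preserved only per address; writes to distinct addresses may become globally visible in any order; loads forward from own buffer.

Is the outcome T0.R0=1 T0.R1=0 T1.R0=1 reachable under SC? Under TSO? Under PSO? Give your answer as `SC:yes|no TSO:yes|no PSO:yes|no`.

outcome vector order: (T0.R0,T0.R1,T1.R0)
SC: 11 outcomes — {100; 102; 120; 121; 122; 200; 201; 202; 220; 221; 222}
TSO: 11 outcomes — {100; 102; 120; 121; 122; 200; 201; 202; 220; 221; 222}
PSO: 12 outcomes — {100; 101; 102; 120; 121; 122; 200; 201; 202; 220; 221; 222}
target 101 ∈ {PSO}

SC:no TSO:no PSO:yes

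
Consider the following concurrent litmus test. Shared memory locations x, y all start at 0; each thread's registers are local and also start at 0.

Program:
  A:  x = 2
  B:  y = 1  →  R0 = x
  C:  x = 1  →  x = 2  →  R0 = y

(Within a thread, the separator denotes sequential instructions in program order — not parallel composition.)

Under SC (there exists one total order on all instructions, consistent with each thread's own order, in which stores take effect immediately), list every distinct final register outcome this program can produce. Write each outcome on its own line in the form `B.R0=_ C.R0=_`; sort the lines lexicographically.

B.R0=0 C.R0=1
B.R0=1 C.R0=1
B.R0=2 C.R0=0
B.R0=2 C.R0=1

outcome vector order: (B.R0,C.R0)
|SC outcomes| = 4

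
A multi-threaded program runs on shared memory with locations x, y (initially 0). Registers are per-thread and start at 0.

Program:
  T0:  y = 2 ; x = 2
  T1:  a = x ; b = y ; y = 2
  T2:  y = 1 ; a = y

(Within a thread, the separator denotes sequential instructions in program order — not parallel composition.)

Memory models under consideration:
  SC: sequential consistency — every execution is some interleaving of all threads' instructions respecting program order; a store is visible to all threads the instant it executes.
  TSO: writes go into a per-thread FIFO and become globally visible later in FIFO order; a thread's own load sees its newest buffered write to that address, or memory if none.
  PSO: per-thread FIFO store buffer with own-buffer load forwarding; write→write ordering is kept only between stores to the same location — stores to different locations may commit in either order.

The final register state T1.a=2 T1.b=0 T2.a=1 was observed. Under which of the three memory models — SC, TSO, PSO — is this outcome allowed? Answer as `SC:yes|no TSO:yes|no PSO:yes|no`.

SC:no TSO:no PSO:yes

outcome vector order: (T1.a,T1.b,T2.a)
[SC] allowed = {(0,0,1) (0,0,2) (0,1,1) (0,1,2) (0,2,1) (0,2,2) (2,1,1) (2,1,2) (2,2,1) (2,2,2)}
[TSO] allowed = {(0,0,1) (0,0,2) (0,1,1) (0,1,2) (0,2,1) (0,2,2) (2,1,1) (2,1,2) (2,2,1) (2,2,2)}
[PSO] allowed = {(0,0,1) (0,0,2) (0,1,1) (0,1,2) (0,2,1) (0,2,2) (2,0,1) (2,0,2) (2,1,1) (2,1,2) (2,2,1) (2,2,2)}
target (2,0,1) ∈ {PSO}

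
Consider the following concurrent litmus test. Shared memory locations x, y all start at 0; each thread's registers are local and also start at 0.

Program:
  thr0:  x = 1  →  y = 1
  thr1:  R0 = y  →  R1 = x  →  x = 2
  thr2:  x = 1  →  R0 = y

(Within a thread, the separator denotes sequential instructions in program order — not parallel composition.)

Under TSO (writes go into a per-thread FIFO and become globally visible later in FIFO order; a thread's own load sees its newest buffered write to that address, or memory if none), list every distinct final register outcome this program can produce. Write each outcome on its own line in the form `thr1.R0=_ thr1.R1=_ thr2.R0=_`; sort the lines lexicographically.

outcome vector order: (thr1.R0,thr1.R1,thr2.R0)
|TSO outcomes| = 6

thr1.R0=0 thr1.R1=0 thr2.R0=0
thr1.R0=0 thr1.R1=0 thr2.R0=1
thr1.R0=0 thr1.R1=1 thr2.R0=0
thr1.R0=0 thr1.R1=1 thr2.R0=1
thr1.R0=1 thr1.R1=1 thr2.R0=0
thr1.R0=1 thr1.R1=1 thr2.R0=1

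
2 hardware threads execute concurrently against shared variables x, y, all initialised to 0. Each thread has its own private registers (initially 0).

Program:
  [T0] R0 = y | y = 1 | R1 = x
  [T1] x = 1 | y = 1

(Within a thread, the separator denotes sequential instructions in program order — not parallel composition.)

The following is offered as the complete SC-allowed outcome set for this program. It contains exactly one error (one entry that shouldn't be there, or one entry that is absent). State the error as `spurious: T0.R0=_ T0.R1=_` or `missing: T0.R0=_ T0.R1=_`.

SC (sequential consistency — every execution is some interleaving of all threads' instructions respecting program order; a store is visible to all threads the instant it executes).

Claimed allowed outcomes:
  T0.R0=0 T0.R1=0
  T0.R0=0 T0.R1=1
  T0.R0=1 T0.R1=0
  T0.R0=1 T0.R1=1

spurious: T0.R0=1 T0.R1=0

outcome vector order: (T0.R0,T0.R1)
under SC → <0 0>, <0 1>, <1 1>
claimed∖SC = {<1 0>}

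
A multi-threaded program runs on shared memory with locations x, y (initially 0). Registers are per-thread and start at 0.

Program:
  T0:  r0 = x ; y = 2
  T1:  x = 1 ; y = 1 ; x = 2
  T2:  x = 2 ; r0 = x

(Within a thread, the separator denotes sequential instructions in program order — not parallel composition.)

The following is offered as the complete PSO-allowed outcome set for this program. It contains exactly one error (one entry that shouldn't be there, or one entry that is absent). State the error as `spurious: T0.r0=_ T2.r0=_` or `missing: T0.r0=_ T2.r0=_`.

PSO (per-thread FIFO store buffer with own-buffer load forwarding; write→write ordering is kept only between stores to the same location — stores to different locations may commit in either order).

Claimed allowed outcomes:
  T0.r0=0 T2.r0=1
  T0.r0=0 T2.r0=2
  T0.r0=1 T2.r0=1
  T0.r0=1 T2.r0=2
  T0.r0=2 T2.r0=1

missing: T0.r0=2 T2.r0=2

outcome vector order: (T0.r0,T2.r0)
PSO (6): <0 1>, <0 2>, <1 1>, <1 2>, <2 1>, <2 2>
PSO∖claimed = {<2 2>}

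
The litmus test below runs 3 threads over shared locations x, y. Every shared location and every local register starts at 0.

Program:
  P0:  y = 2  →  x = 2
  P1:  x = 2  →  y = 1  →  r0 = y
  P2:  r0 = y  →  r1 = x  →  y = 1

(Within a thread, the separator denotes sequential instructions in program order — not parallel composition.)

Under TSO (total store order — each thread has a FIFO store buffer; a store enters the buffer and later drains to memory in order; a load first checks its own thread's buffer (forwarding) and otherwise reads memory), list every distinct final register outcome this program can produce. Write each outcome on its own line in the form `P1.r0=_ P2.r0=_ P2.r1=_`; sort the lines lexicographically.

P1.r0=1 P2.r0=0 P2.r1=0
P1.r0=1 P2.r0=0 P2.r1=2
P1.r0=1 P2.r0=1 P2.r1=2
P1.r0=1 P2.r0=2 P2.r1=0
P1.r0=1 P2.r0=2 P2.r1=2
P1.r0=2 P2.r0=0 P2.r1=0
P1.r0=2 P2.r0=0 P2.r1=2
P1.r0=2 P2.r0=1 P2.r1=2
P1.r0=2 P2.r0=2 P2.r1=2

outcome vector order: (P1.r0,P2.r0,P2.r1)
|TSO outcomes| = 9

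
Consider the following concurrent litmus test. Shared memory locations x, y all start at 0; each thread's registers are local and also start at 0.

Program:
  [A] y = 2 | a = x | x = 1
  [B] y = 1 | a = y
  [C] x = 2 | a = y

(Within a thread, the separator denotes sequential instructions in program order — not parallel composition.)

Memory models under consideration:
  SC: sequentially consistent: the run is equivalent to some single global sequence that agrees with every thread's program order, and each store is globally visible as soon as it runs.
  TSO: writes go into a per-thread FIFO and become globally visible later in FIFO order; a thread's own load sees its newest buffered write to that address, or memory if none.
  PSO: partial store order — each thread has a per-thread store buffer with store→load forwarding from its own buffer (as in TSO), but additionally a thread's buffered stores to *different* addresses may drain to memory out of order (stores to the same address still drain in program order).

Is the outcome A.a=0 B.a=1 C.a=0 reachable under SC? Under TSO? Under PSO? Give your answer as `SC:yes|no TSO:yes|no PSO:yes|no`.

outcome vector order: (A.a,B.a,C.a)
[SC] allowed = {(0,1,1) (0,1,2) (0,2,2) (2,1,0) (2,1,1) (2,1,2) (2,2,0) (2,2,1) (2,2,2)}
[TSO] allowed = {(0,1,0) (0,1,1) (0,1,2) (0,2,0) (0,2,1) (0,2,2) (2,1,0) (2,1,1) (2,1,2) (2,2,0) (2,2,1) (2,2,2)}
[PSO] allowed = {(0,1,0) (0,1,1) (0,1,2) (0,2,0) (0,2,1) (0,2,2) (2,1,0) (2,1,1) (2,1,2) (2,2,0) (2,2,1) (2,2,2)}
target (0,1,0) ∈ {TSO,PSO}

SC:no TSO:yes PSO:yes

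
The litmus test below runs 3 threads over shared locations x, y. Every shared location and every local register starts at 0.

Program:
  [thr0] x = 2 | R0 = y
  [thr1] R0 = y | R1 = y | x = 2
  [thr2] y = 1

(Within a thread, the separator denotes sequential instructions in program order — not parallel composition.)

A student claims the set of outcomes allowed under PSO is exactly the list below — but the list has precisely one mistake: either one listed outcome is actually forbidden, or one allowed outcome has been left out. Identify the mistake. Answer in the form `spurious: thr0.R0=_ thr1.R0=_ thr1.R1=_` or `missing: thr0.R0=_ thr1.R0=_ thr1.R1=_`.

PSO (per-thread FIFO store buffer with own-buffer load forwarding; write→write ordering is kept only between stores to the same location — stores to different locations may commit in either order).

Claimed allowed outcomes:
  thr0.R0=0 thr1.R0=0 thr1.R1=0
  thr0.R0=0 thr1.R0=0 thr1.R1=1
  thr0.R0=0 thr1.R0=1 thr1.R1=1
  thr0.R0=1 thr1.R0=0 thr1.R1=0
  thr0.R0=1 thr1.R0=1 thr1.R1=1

missing: thr0.R0=1 thr1.R0=0 thr1.R1=1

outcome vector order: (thr0.R0,thr1.R0,thr1.R1)
[PSO] allowed = {<0 0 0>; <0 0 1>; <0 1 1>; <1 0 0>; <1 0 1>; <1 1 1>}
PSO∖claimed = {<1 0 1>}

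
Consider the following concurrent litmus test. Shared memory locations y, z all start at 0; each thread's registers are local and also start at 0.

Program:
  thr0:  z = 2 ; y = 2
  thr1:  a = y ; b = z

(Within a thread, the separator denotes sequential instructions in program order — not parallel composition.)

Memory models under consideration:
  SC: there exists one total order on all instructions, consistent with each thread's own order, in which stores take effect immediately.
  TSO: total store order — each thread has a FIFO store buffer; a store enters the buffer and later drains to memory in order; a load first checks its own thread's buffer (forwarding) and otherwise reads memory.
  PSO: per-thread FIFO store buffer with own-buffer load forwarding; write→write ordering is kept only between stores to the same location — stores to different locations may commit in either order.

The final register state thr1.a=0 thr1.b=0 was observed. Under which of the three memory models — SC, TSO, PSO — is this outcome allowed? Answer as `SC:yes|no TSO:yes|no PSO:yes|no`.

SC:yes TSO:yes PSO:yes

outcome vector order: (thr1.a,thr1.b)
under SC → 0/0; 0/2; 2/2
under TSO → 0/0; 0/2; 2/2
under PSO → 0/0; 0/2; 2/0; 2/2
target 0/0 ∈ {SC,TSO,PSO}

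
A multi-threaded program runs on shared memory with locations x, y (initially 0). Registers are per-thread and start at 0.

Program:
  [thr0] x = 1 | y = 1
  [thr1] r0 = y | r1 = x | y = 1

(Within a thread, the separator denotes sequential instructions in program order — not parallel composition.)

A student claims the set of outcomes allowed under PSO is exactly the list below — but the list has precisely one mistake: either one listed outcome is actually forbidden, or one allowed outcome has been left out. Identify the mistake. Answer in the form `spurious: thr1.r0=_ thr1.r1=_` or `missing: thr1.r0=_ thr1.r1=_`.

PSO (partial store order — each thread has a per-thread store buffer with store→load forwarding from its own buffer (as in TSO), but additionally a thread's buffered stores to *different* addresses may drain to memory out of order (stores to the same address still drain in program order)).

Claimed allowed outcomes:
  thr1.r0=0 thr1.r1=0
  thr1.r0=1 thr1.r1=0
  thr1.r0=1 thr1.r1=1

outcome vector order: (thr1.r0,thr1.r1)
[PSO] allowed = {0/0 0/1 1/0 1/1}
PSO∖claimed = {0/1}

missing: thr1.r0=0 thr1.r1=1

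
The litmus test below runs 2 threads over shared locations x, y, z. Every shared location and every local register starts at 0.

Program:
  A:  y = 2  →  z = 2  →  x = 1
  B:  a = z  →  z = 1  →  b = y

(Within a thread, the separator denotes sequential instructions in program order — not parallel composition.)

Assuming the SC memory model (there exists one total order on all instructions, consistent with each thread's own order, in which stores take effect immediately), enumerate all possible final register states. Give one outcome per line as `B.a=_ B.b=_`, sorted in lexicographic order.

outcome vector order: (B.a,B.b)
|SC outcomes| = 3

B.a=0 B.b=0
B.a=0 B.b=2
B.a=2 B.b=2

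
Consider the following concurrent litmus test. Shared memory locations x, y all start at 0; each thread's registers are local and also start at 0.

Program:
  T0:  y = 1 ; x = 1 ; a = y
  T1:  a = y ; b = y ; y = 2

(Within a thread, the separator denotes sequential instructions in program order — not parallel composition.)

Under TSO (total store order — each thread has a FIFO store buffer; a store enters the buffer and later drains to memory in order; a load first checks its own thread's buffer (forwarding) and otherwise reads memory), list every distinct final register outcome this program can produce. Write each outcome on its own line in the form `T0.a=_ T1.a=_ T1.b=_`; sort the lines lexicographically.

outcome vector order: (T0.a,T1.a,T1.b)
|TSO outcomes| = 6

T0.a=1 T1.a=0 T1.b=0
T0.a=1 T1.a=0 T1.b=1
T0.a=1 T1.a=1 T1.b=1
T0.a=2 T1.a=0 T1.b=0
T0.a=2 T1.a=0 T1.b=1
T0.a=2 T1.a=1 T1.b=1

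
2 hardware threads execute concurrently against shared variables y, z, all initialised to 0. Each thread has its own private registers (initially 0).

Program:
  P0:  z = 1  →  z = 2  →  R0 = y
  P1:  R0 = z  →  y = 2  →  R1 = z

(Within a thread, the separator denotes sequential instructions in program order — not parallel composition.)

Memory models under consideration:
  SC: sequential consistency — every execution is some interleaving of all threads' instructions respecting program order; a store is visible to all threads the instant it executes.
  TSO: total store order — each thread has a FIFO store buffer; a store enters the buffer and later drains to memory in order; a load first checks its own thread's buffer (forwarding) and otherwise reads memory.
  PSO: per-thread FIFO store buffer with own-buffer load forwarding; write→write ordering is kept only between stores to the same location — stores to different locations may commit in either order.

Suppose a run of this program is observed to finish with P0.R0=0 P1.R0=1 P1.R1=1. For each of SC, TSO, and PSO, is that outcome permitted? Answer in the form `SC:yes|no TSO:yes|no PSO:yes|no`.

SC:no TSO:yes PSO:yes

outcome vector order: (P0.R0,P1.R0,P1.R1)
SC (9): (0,0,2) (0,1,2) (0,2,2) (2,0,0) (2,0,1) (2,0,2) (2,1,1) (2,1,2) (2,2,2)
TSO (12): (0,0,0) (0,0,1) (0,0,2) (0,1,1) (0,1,2) (0,2,2) (2,0,0) (2,0,1) (2,0,2) (2,1,1) (2,1,2) (2,2,2)
PSO (12): (0,0,0) (0,0,1) (0,0,2) (0,1,1) (0,1,2) (0,2,2) (2,0,0) (2,0,1) (2,0,2) (2,1,1) (2,1,2) (2,2,2)
target (0,1,1) ∈ {TSO,PSO}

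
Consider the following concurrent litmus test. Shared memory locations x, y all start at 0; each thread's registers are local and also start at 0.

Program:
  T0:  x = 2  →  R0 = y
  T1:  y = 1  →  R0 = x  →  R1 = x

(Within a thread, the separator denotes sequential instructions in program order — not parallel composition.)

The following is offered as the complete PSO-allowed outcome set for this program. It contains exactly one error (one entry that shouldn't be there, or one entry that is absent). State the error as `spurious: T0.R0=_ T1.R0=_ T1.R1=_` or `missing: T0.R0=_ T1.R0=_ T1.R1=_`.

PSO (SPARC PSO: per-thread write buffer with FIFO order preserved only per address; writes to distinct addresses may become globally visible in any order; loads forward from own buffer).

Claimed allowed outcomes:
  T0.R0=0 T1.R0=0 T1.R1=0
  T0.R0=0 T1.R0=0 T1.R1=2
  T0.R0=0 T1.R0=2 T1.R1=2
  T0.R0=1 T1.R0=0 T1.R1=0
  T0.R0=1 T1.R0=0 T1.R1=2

outcome vector order: (T0.R0,T1.R0,T1.R1)
[PSO] allowed = {<0 0 0>, <0 0 2>, <0 2 2>, <1 0 0>, <1 0 2>, <1 2 2>}
PSO∖claimed = {<1 2 2>}

missing: T0.R0=1 T1.R0=2 T1.R1=2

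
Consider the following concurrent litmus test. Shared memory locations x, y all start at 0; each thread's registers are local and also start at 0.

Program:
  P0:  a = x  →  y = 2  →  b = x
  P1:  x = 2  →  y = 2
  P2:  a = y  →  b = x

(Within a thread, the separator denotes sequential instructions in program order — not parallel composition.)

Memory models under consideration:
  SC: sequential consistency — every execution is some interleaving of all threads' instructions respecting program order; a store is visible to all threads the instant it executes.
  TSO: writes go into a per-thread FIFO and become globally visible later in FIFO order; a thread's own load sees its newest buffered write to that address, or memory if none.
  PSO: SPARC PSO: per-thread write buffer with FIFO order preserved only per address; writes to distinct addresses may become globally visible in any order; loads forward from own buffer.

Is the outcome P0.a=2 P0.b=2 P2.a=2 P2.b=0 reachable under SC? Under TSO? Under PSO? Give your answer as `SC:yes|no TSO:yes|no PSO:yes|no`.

SC:no TSO:no PSO:yes

outcome vector order: (P0.a,P0.b,P2.a,P2.b)
SC: 11 outcomes — {<0 0 0 0> <0 0 0 2> <0 0 2 0> <0 0 2 2> <0 2 0 0> <0 2 0 2> <0 2 2 0> <0 2 2 2> <2 2 0 0> <2 2 0 2> <2 2 2 2>}
TSO: 11 outcomes — {<0 0 0 0> <0 0 0 2> <0 0 2 0> <0 0 2 2> <0 2 0 0> <0 2 0 2> <0 2 2 0> <0 2 2 2> <2 2 0 0> <2 2 0 2> <2 2 2 2>}
PSO: 12 outcomes — {<0 0 0 0> <0 0 0 2> <0 0 2 0> <0 0 2 2> <0 2 0 0> <0 2 0 2> <0 2 2 0> <0 2 2 2> <2 2 0 0> <2 2 0 2> <2 2 2 0> <2 2 2 2>}
target <2 2 2 0> ∈ {PSO}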